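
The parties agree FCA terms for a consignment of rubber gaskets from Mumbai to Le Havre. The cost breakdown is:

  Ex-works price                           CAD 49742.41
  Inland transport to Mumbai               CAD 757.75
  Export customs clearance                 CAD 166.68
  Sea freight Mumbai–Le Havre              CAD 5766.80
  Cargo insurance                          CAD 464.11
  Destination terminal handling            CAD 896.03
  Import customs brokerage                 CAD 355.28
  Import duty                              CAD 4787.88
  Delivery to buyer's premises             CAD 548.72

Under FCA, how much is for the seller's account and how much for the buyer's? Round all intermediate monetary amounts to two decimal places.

FCA: the seller delivers export-cleared goods to the carrier; the buyer bears costs from that point.
Seller's account: goods 49742.41 + inland to port 757.75 + export clearance 166.68 = 50666.84
Buyer's account: freight 5766.80 + insurance 464.11 + destination terminal 896.03 + brokerage 355.28 + duty 4787.88 + delivery 548.72 = 12818.82

Seller: CAD 50666.84; buyer: CAD 12818.82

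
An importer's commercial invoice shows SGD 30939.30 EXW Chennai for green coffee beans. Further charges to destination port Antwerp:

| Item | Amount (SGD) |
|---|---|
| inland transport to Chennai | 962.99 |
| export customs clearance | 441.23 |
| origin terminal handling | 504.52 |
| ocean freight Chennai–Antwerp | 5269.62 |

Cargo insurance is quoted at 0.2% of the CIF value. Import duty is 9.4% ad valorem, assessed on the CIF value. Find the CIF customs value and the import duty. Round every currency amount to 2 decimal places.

Let C be the CIF value. C = EXW price + pre-shipment costs + freight + 0.2% × C
C − 0.2% × C = 30939.30 + 962.99 + 441.23 + 504.52 + 5269.62
0.998 × C = 38117.66
C = 38117.66 / 0.998 = 38194.05
Insurance premium = 0.2% × 38194.05 = 76.39
Import duty = 38194.05 × 9.4% = 3590.24

CIF value: SGD 38194.05; import duty: SGD 3590.24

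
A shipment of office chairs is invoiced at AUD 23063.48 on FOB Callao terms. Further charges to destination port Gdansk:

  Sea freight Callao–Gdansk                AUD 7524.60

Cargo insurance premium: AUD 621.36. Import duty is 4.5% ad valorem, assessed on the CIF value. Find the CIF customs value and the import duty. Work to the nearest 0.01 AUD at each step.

CIF = FOB price + freight + insurance
CIF = 23063.48 + 7524.60 + 621.36 = 31209.44
Import duty = 31209.44 × 4.5% = 1404.42

CIF value: AUD 31209.44; import duty: AUD 1404.42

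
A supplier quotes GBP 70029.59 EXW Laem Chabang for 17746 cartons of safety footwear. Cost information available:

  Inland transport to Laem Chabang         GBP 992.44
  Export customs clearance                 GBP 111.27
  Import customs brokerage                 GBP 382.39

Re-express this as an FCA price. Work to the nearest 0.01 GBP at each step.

Not relevant to the conversion: brokerage — on the buyer under both terms; not part of either seller's price.
From EXW to FCA, the seller additionally bears: inland to port, export clearance.
FCA price = 70029.59 + 992.44 + 111.27 = 71133.30

FCA price: GBP 71133.30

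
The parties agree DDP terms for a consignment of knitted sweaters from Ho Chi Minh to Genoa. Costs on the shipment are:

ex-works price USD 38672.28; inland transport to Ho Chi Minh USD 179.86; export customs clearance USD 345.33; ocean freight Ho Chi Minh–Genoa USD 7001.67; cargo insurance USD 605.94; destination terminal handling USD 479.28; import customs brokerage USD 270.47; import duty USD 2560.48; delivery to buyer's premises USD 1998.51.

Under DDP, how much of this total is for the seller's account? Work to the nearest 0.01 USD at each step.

Seller's account: USD 52113.82

DDP: the seller bears all costs including import duty.
Seller's account: goods 38672.28 + inland to port 179.86 + export clearance 345.33 + freight 7001.67 + insurance 605.94 + destination terminal 479.28 + brokerage 270.47 + duty 2560.48 + delivery 1998.51 = 52113.82
Buyer's account: 0.00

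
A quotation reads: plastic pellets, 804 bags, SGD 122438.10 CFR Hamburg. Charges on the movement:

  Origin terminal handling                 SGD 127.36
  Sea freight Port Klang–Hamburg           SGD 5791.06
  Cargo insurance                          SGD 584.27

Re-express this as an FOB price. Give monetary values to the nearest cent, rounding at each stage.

Not relevant to the conversion: origin terminal — on the seller under both CFR and FOB; already in the CFR price and stays in the FOB price. insurance — on the buyer under both terms; not part of either seller's price.
From CFR to FOB, the seller no longer bears: freight.
FOB price = 122438.10 − 5791.06 = 116647.04

FOB price: SGD 116647.04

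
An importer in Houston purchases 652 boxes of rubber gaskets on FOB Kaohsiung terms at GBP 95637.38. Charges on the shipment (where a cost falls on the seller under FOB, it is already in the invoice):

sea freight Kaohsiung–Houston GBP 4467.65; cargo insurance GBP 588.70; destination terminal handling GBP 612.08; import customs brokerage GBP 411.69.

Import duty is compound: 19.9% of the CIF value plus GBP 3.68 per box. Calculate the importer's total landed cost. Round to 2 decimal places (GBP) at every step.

FOB: the seller bears costs until goods are on board at the origin port; the buyer bears freight, insurance and all costs thereafter.
CIF value = FOB price + freight + insurance = 95637.38 + 4467.65 + 588.70 = 100693.73
Ad valorem component: 100693.73 × 19.9% = 20038.05
Specific component: 652 × 3.68 = 2399.36
Import duty = 20038.05 + 2399.36 = 22437.41
Buyer bears: freight 4467.65 + insurance 588.70 + destination terminal 612.08 + brokerage 411.69 + duty 22437.41 = 28517.53
Landed cost = invoice 95637.38 + 28517.53 = 124154.91

Total landed cost: GBP 124154.91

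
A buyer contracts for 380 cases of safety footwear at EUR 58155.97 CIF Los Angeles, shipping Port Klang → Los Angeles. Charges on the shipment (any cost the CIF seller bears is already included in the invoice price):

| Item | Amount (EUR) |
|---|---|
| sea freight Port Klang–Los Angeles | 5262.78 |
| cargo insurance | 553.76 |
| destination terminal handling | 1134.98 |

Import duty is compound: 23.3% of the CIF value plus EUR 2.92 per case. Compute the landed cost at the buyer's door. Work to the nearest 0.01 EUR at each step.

CIF: the seller pays costs through ocean freight and marine insurance to the destination port.
Already in the invoice (seller's account under CIF): freight, insurance — exclude.
The CIF price already equals the CIF value: 58155.97
Ad valorem component: 58155.97 × 23.3% = 13550.34
Specific component: 380 × 2.92 = 1109.60
Import duty = 13550.34 + 1109.60 = 14659.94
Buyer bears: destination terminal 1134.98 + duty 14659.94 = 15794.92
Landed cost = invoice 58155.97 + 15794.92 = 73950.89

Total landed cost: EUR 73950.89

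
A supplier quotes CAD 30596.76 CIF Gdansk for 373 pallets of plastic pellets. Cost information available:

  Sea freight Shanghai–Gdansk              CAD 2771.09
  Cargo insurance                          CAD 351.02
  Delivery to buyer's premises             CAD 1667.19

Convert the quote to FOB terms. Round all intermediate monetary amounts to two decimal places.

FOB price: CAD 27474.65

Not relevant to the conversion: delivery — on the buyer under both terms; not part of either seller's price.
From CIF to FOB, the seller no longer bears: freight, insurance.
FOB price = 30596.76 − 2771.09 − 351.02 = 27474.65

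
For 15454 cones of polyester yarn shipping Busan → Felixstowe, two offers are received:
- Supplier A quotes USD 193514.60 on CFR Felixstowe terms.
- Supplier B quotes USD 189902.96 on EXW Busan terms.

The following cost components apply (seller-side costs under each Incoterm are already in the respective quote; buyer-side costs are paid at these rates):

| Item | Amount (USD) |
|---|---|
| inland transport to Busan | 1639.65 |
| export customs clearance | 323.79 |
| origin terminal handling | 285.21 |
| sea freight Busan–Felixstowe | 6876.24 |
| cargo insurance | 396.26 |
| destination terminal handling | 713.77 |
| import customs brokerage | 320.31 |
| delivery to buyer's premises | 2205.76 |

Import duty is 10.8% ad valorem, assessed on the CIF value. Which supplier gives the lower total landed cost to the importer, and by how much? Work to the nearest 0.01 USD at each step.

Supplier A is cheaper by USD 6108.68

Supplier A (CFR):
CIF value = CFR price + insurance = 193514.60 + 396.26 = 193910.86
Import duty = 193910.86 × 10.8% = 20942.37
Buyer bears (A): 396.26 + 713.77 + 320.31 + 2205.76 = 3636.10
Landed cost (A) = invoice 193514.60 + 3636.10 + duty 20942.37 = 218093.07
Supplier B (EXW):
CIF value = EXW price + inland to port + export clearance + origin terminal + freight + insurance = 189902.96 + 1639.65 + 323.79 + 285.21 + 6876.24 + 396.26 = 199424.11
Import duty = 199424.11 × 10.8% = 21537.80
Buyer bears (B): 1639.65 + 323.79 + 285.21 + 6876.24 + 396.26 + 713.77 + 320.31 + 2205.76 = 12760.99
Landed cost (B) = invoice 189902.96 + 12760.99 + duty 21537.80 = 224201.75
Difference = |218093.07 − 224201.75| = 6108.68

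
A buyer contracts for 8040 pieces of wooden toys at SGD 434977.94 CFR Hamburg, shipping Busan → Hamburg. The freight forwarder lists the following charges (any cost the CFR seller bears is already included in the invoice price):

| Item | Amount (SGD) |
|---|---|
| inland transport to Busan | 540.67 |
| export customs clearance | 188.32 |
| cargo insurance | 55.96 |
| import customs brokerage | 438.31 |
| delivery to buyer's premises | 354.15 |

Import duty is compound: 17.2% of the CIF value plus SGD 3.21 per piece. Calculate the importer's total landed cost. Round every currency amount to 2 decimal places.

Total landed cost: SGD 536460.59

CFR: the seller pays costs through ocean freight to the destination port, but not insurance.
Already in the invoice (seller's account under CFR): inland to port, export clearance — exclude.
CIF value = CFR price + insurance = 434977.94 + 55.96 = 435033.90
Ad valorem component: 435033.90 × 17.2% = 74825.83
Specific component: 8040 × 3.21 = 25808.40
Import duty = 74825.83 + 25808.40 = 100634.23
Buyer bears: insurance 55.96 + brokerage 438.31 + delivery 354.15 + duty 100634.23 = 101482.65
Landed cost = invoice 434977.94 + 101482.65 = 536460.59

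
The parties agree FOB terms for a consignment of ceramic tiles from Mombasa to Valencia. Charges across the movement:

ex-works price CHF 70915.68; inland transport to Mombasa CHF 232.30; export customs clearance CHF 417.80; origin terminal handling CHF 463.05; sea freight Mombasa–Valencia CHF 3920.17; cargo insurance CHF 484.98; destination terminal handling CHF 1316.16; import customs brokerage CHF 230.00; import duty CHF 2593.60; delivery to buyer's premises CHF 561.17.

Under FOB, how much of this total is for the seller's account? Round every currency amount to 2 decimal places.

Seller's account: CHF 72028.83

FOB: the seller bears costs until goods are on board at the origin port; the buyer bears freight, insurance and all costs thereafter.
Seller's account: goods 70915.68 + inland to port 232.30 + export clearance 417.80 + origin terminal 463.05 = 72028.83
Buyer's account: freight 3920.17 + insurance 484.98 + destination terminal 1316.16 + brokerage 230.00 + duty 2593.60 + delivery 561.17 = 9106.08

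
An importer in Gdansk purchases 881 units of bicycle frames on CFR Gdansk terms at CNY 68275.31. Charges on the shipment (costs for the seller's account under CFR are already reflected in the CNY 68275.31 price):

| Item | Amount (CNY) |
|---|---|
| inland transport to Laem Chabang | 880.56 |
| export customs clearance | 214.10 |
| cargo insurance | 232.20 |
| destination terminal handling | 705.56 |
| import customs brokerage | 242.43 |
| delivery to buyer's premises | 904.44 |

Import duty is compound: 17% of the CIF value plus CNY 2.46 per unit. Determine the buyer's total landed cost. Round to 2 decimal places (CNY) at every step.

CFR: the seller pays costs through ocean freight to the destination port, but not insurance.
Already in the invoice (seller's account under CFR): inland to port, export clearance — exclude.
CIF value = CFR price + insurance = 68275.31 + 232.20 = 68507.51
Ad valorem component: 68507.51 × 17% = 11646.28
Specific component: 881 × 2.46 = 2167.26
Import duty = 11646.28 + 2167.26 = 13813.54
Buyer bears: insurance 232.20 + destination terminal 705.56 + brokerage 242.43 + delivery 904.44 + duty 13813.54 = 15898.17
Landed cost = invoice 68275.31 + 15898.17 = 84173.48

Total landed cost: CNY 84173.48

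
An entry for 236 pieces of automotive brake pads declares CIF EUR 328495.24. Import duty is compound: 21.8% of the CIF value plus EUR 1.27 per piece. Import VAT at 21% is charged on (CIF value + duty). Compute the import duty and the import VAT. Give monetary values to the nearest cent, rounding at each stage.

Import duty: EUR 71911.68; import VAT: EUR 84085.45

Ad valorem component: 328495.24 × 21.8% = 71611.96
Specific component: 236 × 1.27 = 299.72
Import duty = 71611.96 + 299.72 = 71911.68
VAT base = CIF + duty = 328495.24 + 71911.68 = 400406.92
Import VAT = 400406.92 × 21% = 84085.45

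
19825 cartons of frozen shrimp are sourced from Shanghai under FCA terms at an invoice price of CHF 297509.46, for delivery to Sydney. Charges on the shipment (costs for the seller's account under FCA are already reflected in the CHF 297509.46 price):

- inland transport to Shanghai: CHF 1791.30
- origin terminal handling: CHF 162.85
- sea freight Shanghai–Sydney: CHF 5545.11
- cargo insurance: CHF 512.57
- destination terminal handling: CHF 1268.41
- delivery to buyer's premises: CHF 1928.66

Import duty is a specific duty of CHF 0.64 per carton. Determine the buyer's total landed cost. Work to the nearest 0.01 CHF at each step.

FCA: the seller delivers export-cleared goods to the carrier; the buyer bears costs from that point.
Already in the invoice (seller's account under FCA): inland to port — exclude.
CIF value = FCA price + origin terminal + freight + insurance = 297509.46 + 162.85 + 5545.11 + 512.57 = 303729.99
Import duty = 19825 × 0.64 = 12688.00
Buyer bears: origin terminal 162.85 + freight 5545.11 + insurance 512.57 + destination terminal 1268.41 + delivery 1928.66 + duty 12688.00 = 22105.60
Landed cost = invoice 297509.46 + 22105.60 = 319615.06

Total landed cost: CHF 319615.06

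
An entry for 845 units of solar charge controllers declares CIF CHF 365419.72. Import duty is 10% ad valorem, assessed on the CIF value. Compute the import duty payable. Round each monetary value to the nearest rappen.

Import duty = 365419.72 × 10% = 36541.97

Import duty: CHF 36541.97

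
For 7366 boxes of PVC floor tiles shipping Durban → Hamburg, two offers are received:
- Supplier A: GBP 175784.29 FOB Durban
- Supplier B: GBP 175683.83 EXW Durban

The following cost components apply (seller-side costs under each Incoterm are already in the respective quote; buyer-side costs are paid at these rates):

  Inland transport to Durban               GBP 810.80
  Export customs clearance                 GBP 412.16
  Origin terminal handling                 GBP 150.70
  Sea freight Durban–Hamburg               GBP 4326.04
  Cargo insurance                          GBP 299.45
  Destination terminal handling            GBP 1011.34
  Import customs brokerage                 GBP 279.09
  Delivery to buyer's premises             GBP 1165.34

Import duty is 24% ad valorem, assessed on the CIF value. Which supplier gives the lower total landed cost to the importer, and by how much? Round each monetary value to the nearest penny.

Supplier A is cheaper by GBP 1578.77

Supplier A (FOB):
CIF value = FOB price + freight + insurance = 175784.29 + 4326.04 + 299.45 = 180409.78
Import duty = 180409.78 × 24% = 43298.35
Buyer bears (A): 4326.04 + 299.45 + 1011.34 + 279.09 + 1165.34 = 7081.26
Landed cost (A) = invoice 175784.29 + 7081.26 + duty 43298.35 = 226163.90
Supplier B (EXW):
CIF value = EXW price + inland to port + export clearance + origin terminal + freight + insurance = 175683.83 + 810.80 + 412.16 + 150.70 + 4326.04 + 299.45 = 181682.98
Import duty = 181682.98 × 24% = 43603.92
Buyer bears (B): 810.80 + 412.16 + 150.70 + 4326.04 + 299.45 + 1011.34 + 279.09 + 1165.34 = 8454.92
Landed cost (B) = invoice 175683.83 + 8454.92 + duty 43603.92 = 227742.67
Difference = |226163.90 − 227742.67| = 1578.77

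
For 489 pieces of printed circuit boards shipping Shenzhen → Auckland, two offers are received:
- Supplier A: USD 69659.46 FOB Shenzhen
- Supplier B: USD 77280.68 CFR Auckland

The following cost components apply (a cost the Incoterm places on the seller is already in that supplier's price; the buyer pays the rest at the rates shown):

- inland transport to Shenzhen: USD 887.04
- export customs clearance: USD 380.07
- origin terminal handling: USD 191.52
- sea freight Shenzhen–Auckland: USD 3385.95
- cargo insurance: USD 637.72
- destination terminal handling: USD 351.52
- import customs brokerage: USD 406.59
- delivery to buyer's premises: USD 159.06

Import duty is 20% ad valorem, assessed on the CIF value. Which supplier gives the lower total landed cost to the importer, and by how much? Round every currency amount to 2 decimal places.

Supplier A (FOB):
CIF value = FOB price + freight + insurance = 69659.46 + 3385.95 + 637.72 = 73683.13
Import duty = 73683.13 × 20% = 14736.63
Buyer bears (A): 3385.95 + 637.72 + 351.52 + 406.59 + 159.06 = 4940.84
Landed cost (A) = invoice 69659.46 + 4940.84 + duty 14736.63 = 89336.93
Supplier B (CFR):
CIF value = CFR price + insurance = 77280.68 + 637.72 = 77918.40
Import duty = 77918.40 × 20% = 15583.68
Buyer bears (B): 637.72 + 351.52 + 406.59 + 159.06 = 1554.89
Landed cost (B) = invoice 77280.68 + 1554.89 + duty 15583.68 = 94419.25
Difference = |89336.93 − 94419.25| = 5082.32

Supplier A is cheaper by USD 5082.32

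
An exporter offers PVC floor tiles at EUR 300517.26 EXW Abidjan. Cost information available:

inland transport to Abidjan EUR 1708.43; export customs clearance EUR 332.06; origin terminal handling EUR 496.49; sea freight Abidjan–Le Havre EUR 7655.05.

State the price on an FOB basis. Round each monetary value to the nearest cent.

FOB price: EUR 303054.24

Not relevant to the conversion: freight — on the buyer under both terms; not part of either seller's price.
From EXW to FOB, the seller additionally bears: inland to port, export clearance, origin terminal.
FOB price = 300517.26 + 1708.43 + 332.06 + 496.49 = 303054.24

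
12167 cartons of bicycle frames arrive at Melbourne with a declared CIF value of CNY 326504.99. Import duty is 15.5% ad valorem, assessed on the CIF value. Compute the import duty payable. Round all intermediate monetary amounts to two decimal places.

Import duty: CNY 50608.27

Import duty = 326504.99 × 15.5% = 50608.27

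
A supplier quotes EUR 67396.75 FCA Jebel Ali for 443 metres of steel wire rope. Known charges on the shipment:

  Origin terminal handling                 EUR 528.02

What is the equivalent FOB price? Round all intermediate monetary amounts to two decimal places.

FOB price: EUR 67924.77

From FCA to FOB, the seller additionally bears: origin terminal.
FOB price = 67396.75 + 528.02 = 67924.77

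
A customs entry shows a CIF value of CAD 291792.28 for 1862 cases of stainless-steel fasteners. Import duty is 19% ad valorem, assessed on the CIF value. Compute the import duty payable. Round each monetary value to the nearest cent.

Import duty: CAD 55440.53

Import duty = 291792.28 × 19% = 55440.53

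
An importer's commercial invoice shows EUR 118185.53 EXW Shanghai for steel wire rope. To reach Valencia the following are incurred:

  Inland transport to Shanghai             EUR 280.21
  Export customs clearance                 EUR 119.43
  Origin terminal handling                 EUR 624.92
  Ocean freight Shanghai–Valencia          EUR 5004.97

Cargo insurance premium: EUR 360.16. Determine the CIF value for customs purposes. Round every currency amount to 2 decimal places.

CIF = EXW price + pre-shipment costs + freight + insurance
CIF = 118185.53 + 280.21 + 119.43 + 624.92 + 5004.97 + 360.16 = 124575.22

CIF value: EUR 124575.22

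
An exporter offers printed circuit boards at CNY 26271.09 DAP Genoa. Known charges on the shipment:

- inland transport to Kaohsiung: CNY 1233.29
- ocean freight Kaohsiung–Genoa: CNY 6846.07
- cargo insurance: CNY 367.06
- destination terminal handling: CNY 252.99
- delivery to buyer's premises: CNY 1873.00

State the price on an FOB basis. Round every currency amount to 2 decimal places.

FOB price: CNY 16931.97

Not relevant to the conversion: inland to port — on the seller under both DAP and FOB; already in the DAP price and stays in the FOB price.
From DAP to FOB, the seller no longer bears: freight, insurance, destination terminal, delivery.
FOB price = 26271.09 − 6846.07 − 367.06 − 252.99 − 1873.00 = 16931.97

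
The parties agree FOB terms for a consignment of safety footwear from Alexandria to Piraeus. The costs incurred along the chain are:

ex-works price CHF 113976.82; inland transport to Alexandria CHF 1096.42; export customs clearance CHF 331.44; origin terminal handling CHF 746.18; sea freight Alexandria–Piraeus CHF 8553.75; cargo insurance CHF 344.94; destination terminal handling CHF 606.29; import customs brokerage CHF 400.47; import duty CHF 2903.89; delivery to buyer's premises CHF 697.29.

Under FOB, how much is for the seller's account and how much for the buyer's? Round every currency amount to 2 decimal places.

FOB: the seller bears costs until goods are on board at the origin port; the buyer bears freight, insurance and all costs thereafter.
Seller's account: goods 113976.82 + inland to port 1096.42 + export clearance 331.44 + origin terminal 746.18 = 116150.86
Buyer's account: freight 8553.75 + insurance 344.94 + destination terminal 606.29 + brokerage 400.47 + duty 2903.89 + delivery 697.29 = 13506.63

Seller: CHF 116150.86; buyer: CHF 13506.63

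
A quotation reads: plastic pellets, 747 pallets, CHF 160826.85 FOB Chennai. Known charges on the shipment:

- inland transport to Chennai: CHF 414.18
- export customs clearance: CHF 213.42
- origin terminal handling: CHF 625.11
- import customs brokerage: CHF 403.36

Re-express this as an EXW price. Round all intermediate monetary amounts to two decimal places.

EXW price: CHF 159574.14

Not relevant to the conversion: brokerage — on the buyer under both terms; not part of either seller's price.
From FOB to EXW, the seller no longer bears: inland to port, export clearance, origin terminal.
EXW price = 160826.85 − 414.18 − 213.42 − 625.11 = 159574.14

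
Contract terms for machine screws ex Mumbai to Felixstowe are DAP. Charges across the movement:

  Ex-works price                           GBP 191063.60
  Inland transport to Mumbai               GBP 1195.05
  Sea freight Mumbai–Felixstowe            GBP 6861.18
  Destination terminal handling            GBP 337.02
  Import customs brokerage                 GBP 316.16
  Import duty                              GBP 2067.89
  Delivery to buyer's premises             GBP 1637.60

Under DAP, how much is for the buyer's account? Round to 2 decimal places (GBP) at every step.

Buyer's account: GBP 2384.05

DAP: the seller bears all costs to the named destination except import duty and clearance.
Seller's account: goods 191063.60 + inland to port 1195.05 + freight 6861.18 + destination terminal 337.02 + delivery 1637.60 = 201094.45
Buyer's account: brokerage 316.16 + duty 2067.89 = 2384.05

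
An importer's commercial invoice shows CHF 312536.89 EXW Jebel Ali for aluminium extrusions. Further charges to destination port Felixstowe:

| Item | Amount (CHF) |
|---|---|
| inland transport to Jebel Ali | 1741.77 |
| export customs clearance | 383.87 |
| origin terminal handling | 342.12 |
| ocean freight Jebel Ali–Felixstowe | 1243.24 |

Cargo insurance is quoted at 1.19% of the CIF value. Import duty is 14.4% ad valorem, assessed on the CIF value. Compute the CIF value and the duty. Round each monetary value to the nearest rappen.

Let C be the CIF value. C = EXW price + pre-shipment costs + freight + 1.19% × C
C − 1.19% × C = 312536.89 + 1741.77 + 383.87 + 342.12 + 1243.24
0.9881 × C = 316247.89
C = 316247.89 / 0.9881 = 320056.56
Insurance premium = 1.19% × 320056.56 = 3808.67
Import duty = 320056.56 × 14.4% = 46088.14

CIF value: CHF 320056.56; import duty: CHF 46088.14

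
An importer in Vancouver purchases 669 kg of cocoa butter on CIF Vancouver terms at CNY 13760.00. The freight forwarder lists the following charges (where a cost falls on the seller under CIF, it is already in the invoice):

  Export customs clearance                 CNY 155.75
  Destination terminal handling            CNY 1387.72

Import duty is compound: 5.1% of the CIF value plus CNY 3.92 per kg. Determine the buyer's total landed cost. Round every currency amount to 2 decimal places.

Total landed cost: CNY 18471.96

CIF: the seller pays costs through ocean freight and marine insurance to the destination port.
Already in the invoice (seller's account under CIF): export clearance — exclude.
The CIF price already equals the CIF value: 13760.00
Ad valorem component: 13760.00 × 5.1% = 701.76
Specific component: 669 × 3.92 = 2622.48
Import duty = 701.76 + 2622.48 = 3324.24
Buyer bears: destination terminal 1387.72 + duty 3324.24 = 4711.96
Landed cost = invoice 13760.00 + 4711.96 = 18471.96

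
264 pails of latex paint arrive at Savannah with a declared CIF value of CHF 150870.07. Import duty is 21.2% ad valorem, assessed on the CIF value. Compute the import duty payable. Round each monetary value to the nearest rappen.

Import duty = 150870.07 × 21.2% = 31984.45

Import duty: CHF 31984.45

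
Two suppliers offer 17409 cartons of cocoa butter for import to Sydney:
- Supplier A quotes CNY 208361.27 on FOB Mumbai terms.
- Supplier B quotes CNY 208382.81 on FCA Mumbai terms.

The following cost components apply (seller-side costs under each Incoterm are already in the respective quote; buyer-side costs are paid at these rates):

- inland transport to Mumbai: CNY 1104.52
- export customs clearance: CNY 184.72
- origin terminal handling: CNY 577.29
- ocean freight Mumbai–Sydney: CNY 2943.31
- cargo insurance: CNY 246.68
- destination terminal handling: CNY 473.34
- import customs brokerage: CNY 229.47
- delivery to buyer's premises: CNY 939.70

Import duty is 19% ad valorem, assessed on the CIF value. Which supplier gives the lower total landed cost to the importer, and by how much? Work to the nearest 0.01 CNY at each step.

Supplier A is cheaper by CNY 712.61

Supplier A (FOB):
CIF value = FOB price + freight + insurance = 208361.27 + 2943.31 + 246.68 = 211551.26
Import duty = 211551.26 × 19% = 40194.74
Buyer bears (A): 2943.31 + 246.68 + 473.34 + 229.47 + 939.70 = 4832.50
Landed cost (A) = invoice 208361.27 + 4832.50 + duty 40194.74 = 253388.51
Supplier B (FCA):
CIF value = FCA price + origin terminal + freight + insurance = 208382.81 + 577.29 + 2943.31 + 246.68 = 212150.09
Import duty = 212150.09 × 19% = 40308.52
Buyer bears (B): 577.29 + 2943.31 + 246.68 + 473.34 + 229.47 + 939.70 = 5409.79
Landed cost (B) = invoice 208382.81 + 5409.79 + duty 40308.52 = 254101.12
Difference = |253388.51 − 254101.12| = 712.61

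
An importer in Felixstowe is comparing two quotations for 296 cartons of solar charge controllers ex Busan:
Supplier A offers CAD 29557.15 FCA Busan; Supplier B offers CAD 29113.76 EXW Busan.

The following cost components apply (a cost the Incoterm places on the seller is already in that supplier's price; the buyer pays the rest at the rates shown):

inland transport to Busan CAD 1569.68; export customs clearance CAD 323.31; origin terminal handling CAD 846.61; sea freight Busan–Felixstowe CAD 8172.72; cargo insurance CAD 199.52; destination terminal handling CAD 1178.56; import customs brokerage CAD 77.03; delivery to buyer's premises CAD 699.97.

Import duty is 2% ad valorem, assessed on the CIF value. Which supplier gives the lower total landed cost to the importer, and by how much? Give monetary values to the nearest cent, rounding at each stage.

Supplier A is cheaper by CAD 1478.59

Supplier A (FCA):
CIF value = FCA price + origin terminal + freight + insurance = 29557.15 + 846.61 + 8172.72 + 199.52 = 38776.00
Import duty = 38776.00 × 2% = 775.52
Buyer bears (A): 846.61 + 8172.72 + 199.52 + 1178.56 + 77.03 + 699.97 = 11174.41
Landed cost (A) = invoice 29557.15 + 11174.41 + duty 775.52 = 41507.08
Supplier B (EXW):
CIF value = EXW price + inland to port + export clearance + origin terminal + freight + insurance = 29113.76 + 1569.68 + 323.31 + 846.61 + 8172.72 + 199.52 = 40225.60
Import duty = 40225.60 × 2% = 804.51
Buyer bears (B): 1569.68 + 323.31 + 846.61 + 8172.72 + 199.52 + 1178.56 + 77.03 + 699.97 = 13067.40
Landed cost (B) = invoice 29113.76 + 13067.40 + duty 804.51 = 42985.67
Difference = |41507.08 − 42985.67| = 1478.59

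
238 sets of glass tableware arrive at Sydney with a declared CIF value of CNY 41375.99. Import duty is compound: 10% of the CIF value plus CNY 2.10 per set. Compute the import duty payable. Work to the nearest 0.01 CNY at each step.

Ad valorem component: 41375.99 × 10% = 4137.60
Specific component: 238 × 2.10 = 499.80
Import duty = 4137.60 + 499.80 = 4637.40

Import duty: CNY 4637.40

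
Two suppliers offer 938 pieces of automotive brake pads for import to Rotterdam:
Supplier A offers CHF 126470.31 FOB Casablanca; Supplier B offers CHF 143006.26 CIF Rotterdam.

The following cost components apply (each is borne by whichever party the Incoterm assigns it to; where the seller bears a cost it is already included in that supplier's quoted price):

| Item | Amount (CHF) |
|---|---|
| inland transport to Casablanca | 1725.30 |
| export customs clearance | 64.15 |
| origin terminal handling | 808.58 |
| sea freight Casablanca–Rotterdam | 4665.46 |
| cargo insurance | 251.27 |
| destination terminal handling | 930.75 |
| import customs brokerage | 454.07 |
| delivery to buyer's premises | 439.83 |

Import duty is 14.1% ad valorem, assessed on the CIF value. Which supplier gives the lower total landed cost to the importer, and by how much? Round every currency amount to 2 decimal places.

Supplier A (FOB):
CIF value = FOB price + freight + insurance = 126470.31 + 4665.46 + 251.27 = 131387.04
Import duty = 131387.04 × 14.1% = 18525.57
Buyer bears (A): 4665.46 + 251.27 + 930.75 + 454.07 + 439.83 = 6741.38
Landed cost (A) = invoice 126470.31 + 6741.38 + duty 18525.57 = 151737.26
Supplier B (CIF):
The CIF price already equals the CIF value: 143006.26
Import duty = 143006.26 × 14.1% = 20163.88
Buyer bears (B): 930.75 + 454.07 + 439.83 = 1824.65
Landed cost (B) = invoice 143006.26 + 1824.65 + duty 20163.88 = 164994.79
Difference = |151737.26 − 164994.79| = 13257.53

Supplier A is cheaper by CHF 13257.53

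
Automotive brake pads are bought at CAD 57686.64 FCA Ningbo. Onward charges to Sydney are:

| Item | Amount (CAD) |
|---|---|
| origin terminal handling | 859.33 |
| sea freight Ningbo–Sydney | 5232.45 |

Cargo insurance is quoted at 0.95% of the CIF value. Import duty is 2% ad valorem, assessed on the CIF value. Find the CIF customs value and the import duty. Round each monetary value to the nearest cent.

CIF value: CAD 64390.13; import duty: CAD 1287.80

Let C be the CIF value. C = FCA price + pre-shipment costs + freight + 0.95% × C
C − 0.95% × C = 57686.64 + 859.33 + 5232.45
0.9905 × C = 63778.42
C = 63778.42 / 0.9905 = 64390.13
Insurance premium = 0.95% × 64390.13 = 611.71
Import duty = 64390.13 × 2% = 1287.80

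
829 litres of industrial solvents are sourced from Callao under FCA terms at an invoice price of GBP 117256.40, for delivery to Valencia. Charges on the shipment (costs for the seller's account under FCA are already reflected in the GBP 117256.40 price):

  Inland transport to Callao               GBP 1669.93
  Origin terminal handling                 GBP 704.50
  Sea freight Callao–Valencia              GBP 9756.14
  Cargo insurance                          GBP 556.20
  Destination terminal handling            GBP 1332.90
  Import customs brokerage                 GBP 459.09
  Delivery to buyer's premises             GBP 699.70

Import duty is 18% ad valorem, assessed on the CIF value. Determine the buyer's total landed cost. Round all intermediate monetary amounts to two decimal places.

FCA: the seller delivers export-cleared goods to the carrier; the buyer bears costs from that point.
Already in the invoice (seller's account under FCA): inland to port — exclude.
CIF value = FCA price + origin terminal + freight + insurance = 117256.40 + 704.50 + 9756.14 + 556.20 = 128273.24
Import duty = 128273.24 × 18% = 23089.18
Buyer bears: origin terminal 704.50 + freight 9756.14 + insurance 556.20 + destination terminal 1332.90 + brokerage 459.09 + delivery 699.70 + duty 23089.18 = 36597.71
Landed cost = invoice 117256.40 + 36597.71 = 153854.11

Total landed cost: GBP 153854.11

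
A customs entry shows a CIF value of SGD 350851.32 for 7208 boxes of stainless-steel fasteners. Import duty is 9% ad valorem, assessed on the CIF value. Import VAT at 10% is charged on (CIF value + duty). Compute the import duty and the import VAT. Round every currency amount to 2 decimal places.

Import duty = 350851.32 × 9% = 31576.62
VAT base = CIF + duty = 350851.32 + 31576.62 = 382427.94
Import VAT = 382427.94 × 10% = 38242.79

Import duty: SGD 31576.62; import VAT: SGD 38242.79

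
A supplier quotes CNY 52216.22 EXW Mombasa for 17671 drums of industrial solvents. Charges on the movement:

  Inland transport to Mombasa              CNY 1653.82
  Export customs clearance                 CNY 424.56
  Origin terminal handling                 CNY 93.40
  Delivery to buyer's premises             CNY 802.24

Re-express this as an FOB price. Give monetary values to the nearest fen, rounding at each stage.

Not relevant to the conversion: delivery — on the buyer under both terms; not part of either seller's price.
From EXW to FOB, the seller additionally bears: inland to port, export clearance, origin terminal.
FOB price = 52216.22 + 1653.82 + 424.56 + 93.40 = 54388.00

FOB price: CNY 54388.00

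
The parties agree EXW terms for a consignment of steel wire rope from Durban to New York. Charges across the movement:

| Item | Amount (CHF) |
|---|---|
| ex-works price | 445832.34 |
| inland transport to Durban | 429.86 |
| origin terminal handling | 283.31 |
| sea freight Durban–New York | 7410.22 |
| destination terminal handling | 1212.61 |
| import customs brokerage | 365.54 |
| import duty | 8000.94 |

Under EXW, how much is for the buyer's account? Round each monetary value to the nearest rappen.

EXW: the seller makes goods available at their premises; the buyer bears all onward costs.
Seller's account: goods 445832.34 = 445832.34
Buyer's account: inland to port 429.86 + origin terminal 283.31 + freight 7410.22 + destination terminal 1212.61 + brokerage 365.54 + duty 8000.94 = 17702.48

Buyer's account: CHF 17702.48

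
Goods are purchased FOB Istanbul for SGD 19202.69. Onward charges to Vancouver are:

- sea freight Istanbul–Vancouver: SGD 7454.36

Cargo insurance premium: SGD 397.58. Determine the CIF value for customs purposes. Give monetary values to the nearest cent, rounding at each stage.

CIF value: SGD 27054.63

CIF = FOB price + freight + insurance
CIF = 19202.69 + 7454.36 + 397.58 = 27054.63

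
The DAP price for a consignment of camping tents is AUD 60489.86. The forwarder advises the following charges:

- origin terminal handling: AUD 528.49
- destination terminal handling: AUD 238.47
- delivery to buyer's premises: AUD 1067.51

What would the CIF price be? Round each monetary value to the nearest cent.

CIF price: AUD 59183.88

Not relevant to the conversion: origin terminal — on the seller under both DAP and CIF; already in the DAP price and stays in the CIF price.
From DAP to CIF, the seller no longer bears: destination terminal, delivery.
CIF price = 60489.86 − 238.47 − 1067.51 = 59183.88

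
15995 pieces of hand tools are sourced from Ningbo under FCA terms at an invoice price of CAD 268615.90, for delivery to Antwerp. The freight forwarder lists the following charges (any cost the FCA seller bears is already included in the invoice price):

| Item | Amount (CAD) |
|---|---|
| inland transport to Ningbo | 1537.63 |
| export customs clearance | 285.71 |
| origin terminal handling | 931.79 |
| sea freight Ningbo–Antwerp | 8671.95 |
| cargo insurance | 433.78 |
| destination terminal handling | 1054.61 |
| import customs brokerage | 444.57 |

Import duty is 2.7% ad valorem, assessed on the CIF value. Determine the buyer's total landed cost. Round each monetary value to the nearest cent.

FCA: the seller delivers export-cleared goods to the carrier; the buyer bears costs from that point.
Already in the invoice (seller's account under FCA): inland to port, export clearance — exclude.
CIF value = FCA price + origin terminal + freight + insurance = 268615.90 + 931.79 + 8671.95 + 433.78 = 278653.42
Import duty = 278653.42 × 2.7% = 7523.64
Buyer bears: origin terminal 931.79 + freight 8671.95 + insurance 433.78 + destination terminal 1054.61 + brokerage 444.57 + duty 7523.64 = 19060.34
Landed cost = invoice 268615.90 + 19060.34 = 287676.24

Total landed cost: CAD 287676.24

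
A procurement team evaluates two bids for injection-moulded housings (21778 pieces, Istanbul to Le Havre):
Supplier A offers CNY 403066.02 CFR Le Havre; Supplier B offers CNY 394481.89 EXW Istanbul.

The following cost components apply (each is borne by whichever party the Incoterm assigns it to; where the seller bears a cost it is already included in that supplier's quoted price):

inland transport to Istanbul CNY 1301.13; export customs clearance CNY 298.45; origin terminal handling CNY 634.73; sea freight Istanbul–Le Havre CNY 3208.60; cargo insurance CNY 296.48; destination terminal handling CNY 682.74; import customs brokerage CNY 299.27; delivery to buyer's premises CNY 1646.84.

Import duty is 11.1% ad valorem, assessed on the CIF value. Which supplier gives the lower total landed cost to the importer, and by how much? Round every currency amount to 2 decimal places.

Supplier B is cheaper by CNY 3489.90

Supplier A (CFR):
CIF value = CFR price + insurance = 403066.02 + 296.48 = 403362.50
Import duty = 403362.50 × 11.1% = 44773.24
Buyer bears (A): 296.48 + 682.74 + 299.27 + 1646.84 = 2925.33
Landed cost (A) = invoice 403066.02 + 2925.33 + duty 44773.24 = 450764.59
Supplier B (EXW):
CIF value = EXW price + inland to port + export clearance + origin terminal + freight + insurance = 394481.89 + 1301.13 + 298.45 + 634.73 + 3208.60 + 296.48 = 400221.28
Import duty = 400221.28 × 11.1% = 44424.56
Buyer bears (B): 1301.13 + 298.45 + 634.73 + 3208.60 + 296.48 + 682.74 + 299.27 + 1646.84 = 8368.24
Landed cost (B) = invoice 394481.89 + 8368.24 + duty 44424.56 = 447274.69
Difference = |450764.59 − 447274.69| = 3489.90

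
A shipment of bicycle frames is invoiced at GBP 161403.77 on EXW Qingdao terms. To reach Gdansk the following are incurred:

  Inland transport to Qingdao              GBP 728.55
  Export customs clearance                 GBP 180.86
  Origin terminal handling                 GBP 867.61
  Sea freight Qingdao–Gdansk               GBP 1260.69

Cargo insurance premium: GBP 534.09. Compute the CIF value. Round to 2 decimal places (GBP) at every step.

CIF = EXW price + pre-shipment costs + freight + insurance
CIF = 161403.77 + 728.55 + 180.86 + 867.61 + 1260.69 + 534.09 = 164975.57

CIF value: GBP 164975.57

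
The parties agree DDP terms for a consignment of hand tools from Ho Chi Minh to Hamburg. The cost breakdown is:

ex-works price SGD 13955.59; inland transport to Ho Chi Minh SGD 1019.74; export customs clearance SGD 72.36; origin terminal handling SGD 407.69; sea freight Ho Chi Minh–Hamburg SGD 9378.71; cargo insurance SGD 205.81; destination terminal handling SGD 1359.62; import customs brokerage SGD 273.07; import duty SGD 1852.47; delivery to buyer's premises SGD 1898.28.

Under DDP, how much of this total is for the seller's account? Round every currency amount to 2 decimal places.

Seller's account: SGD 30423.34

DDP: the seller bears all costs including import duty.
Seller's account: goods 13955.59 + inland to port 1019.74 + export clearance 72.36 + origin terminal 407.69 + freight 9378.71 + insurance 205.81 + destination terminal 1359.62 + brokerage 273.07 + duty 1852.47 + delivery 1898.28 = 30423.34
Buyer's account: 0.00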